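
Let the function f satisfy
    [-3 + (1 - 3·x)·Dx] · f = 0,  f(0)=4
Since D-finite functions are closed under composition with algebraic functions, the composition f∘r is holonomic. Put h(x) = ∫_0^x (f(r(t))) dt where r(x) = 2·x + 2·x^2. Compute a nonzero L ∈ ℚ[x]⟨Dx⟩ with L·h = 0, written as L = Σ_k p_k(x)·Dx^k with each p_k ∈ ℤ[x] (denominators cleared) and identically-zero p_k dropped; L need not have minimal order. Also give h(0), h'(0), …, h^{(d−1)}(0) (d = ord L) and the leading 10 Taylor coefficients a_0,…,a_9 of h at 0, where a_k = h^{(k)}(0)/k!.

L = (6 + 12·x)·Dx + (-1 + 6·x + 6·x^2)·Dx^2  (order 2).
h: a_k = 0, 4, 12, 56, 288, 1584, 9072, 374112/7, 321408, 1963584, …
ICs: h(0) = 0, h′(0) = 4.

f: a_k = 4, 12, 36, 108, 324, 972, 2916, 8748, 26244, 78732, …
Substitute x→r, Dx→(1/r')Dx; clear ⇒ L₀.
h=∫h₀ ⇒ L = L₀·Dx.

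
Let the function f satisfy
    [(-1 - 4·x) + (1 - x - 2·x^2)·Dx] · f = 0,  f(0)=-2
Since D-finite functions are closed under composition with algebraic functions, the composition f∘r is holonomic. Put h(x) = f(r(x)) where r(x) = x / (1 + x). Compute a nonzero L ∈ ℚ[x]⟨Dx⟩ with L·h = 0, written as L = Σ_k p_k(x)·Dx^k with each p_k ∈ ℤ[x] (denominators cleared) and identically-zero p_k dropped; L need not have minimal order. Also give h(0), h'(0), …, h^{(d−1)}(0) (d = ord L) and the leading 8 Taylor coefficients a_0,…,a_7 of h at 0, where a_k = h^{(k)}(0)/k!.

f: a_k = -2, -2, -6, -10, -22, -42, -86, -170, …
h₀=f(r): pull back L_f along r ⇒ L₀.
L = (1 + 5·x) + (-1 - 2·x + x^2 + 2·x^3)·Dx  (order 1).
h: a_k = -2, -2, -4, 0, -8, 8, -24, 40, …
ICs: h(0) = -2.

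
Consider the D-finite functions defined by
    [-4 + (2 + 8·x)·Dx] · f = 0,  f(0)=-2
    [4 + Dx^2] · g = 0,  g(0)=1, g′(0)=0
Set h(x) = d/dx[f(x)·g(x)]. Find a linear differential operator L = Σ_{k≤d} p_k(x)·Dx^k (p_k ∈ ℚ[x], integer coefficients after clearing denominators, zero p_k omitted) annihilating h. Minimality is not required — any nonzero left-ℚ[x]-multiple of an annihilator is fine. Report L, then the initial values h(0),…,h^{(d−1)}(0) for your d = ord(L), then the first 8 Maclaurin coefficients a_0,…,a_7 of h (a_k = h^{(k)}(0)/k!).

L = (8 + 96·x + 256·x^2 + 256·x^3 + 256·x^4) + (2 - 48·x^2 - 64·x^3)·Dx + (1 + 10·x + 36·x^2 + 64·x^3 + 64·x^4)·Dx^2  (order 2).
h: a_k = -4, 16, 0, 128/3, -640/3, 11776/15, -132608/45, 3510272/315, …
ICs: h(0) = -4, h′(0) = 16.

f: a_k = -2, -4, 4, -8, 20, -56, 168, -528, …
g: a_k = 1, 0, -2, 0, 2/3, 0, -4/45, 0, …
f·g: L₀ = L_f ⊗_s L_g, ord ≤ 1·2.
h=h₀': d/dx-closure on L₀ ⇒ L.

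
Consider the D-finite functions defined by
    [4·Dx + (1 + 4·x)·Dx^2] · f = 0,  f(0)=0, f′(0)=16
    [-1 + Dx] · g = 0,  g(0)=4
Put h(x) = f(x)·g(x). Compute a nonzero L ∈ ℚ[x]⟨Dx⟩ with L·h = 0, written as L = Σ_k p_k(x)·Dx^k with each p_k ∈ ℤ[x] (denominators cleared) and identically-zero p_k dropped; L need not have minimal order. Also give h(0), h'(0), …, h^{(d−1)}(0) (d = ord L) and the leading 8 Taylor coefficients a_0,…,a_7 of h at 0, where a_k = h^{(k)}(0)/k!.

f: a_k = 0, 16, -32, 256/3, -256, 4096/5, -8192/3, 65536/7, …
g: a_k = 4, 4, 2, 2/3, 1/6, 1/30, 1/180, 1/1260, …
L₀ := L_f ⊗_s L_g (sym. prod.), ord ≤ 2.
L = (-3 + 4·x) + (2 - 8·x)·Dx + (1 + 4·x)·Dx^2  (order 2).
h: a_k = 0, 64, -64, 736/3, -736, 12024/5, -72952/9, 8822348/315, …
ICs: h(0) = 0, h′(0) = 64.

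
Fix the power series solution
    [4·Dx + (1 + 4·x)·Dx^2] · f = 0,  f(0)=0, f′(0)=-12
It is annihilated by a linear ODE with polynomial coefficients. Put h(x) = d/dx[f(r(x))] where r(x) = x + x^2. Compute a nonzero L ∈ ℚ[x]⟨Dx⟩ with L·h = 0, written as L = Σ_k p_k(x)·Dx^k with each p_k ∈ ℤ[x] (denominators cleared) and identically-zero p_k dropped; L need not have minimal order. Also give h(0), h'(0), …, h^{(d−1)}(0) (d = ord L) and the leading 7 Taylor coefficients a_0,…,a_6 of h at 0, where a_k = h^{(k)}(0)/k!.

f: a_k = 0, -12, 24, -64, 192, -3072/5, 2048, …
L₀ from L_f via x↦r, Dx↦r'^{-1}Dx.
Differentiate: ansatz ord ≤ ord L₀ ⇒ L.
L = 2 + (1 + 2·x)·Dx  (order 1).
h: a_k = -12, 24, -48, 96, -192, 384, -768, …
ICs: h(0) = -12.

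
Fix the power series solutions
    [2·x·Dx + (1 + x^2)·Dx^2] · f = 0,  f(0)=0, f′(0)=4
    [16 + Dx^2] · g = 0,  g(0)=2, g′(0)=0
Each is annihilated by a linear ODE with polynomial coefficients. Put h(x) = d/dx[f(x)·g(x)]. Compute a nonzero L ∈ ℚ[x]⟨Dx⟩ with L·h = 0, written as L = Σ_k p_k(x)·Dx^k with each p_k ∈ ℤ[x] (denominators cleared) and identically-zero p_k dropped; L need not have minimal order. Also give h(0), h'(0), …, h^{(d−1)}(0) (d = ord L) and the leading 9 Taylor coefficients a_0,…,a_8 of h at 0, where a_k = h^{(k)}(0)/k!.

f: a_k = 0, 4, 0, -4/3, 0, 4/5, 0, -4/7, 0, …
g: a_k = 2, 0, -16, 0, 64/3, 0, -512/45, 0, 1024/315, …
Product ⇒ symmetric product L₀, ord ≤ 4.
h₀' ⇒ L via d/dx closure of L₀.
L = (32960 + 157056·x^2 + 319424·x^4 + 359424·x^6 + 242688·x^8 + 94208·x^10 + 16384·x^12) + (6752·x + 28736·x^3 + 49120·x^5 + 43520·x^7 + 20480·x^9 + 4096·x^11)·Dx + (3420 + 17320·x^2 + 37356·x^4 + 44272·x^6 + 30848·x^8 + 12032·x^10 + 2048·x^12)·Dx^2 + (422·x + 1796·x^3 + 3070·x^5 + 2720·x^7 + 1280·x^9 + 256·x^11)·Dx^3 + (85 + 469·x^2 + 1087·x^4 + 1363·x^6 + 980·x^8 + 384·x^10 + 64·x^12)·Dx^4  (order 4).
h: a_k = 8, 0, -200, 0, 1624/3, 0, -27688/45, 0, 52232/105, …
ICs: h(0) = 8, h′(0) = 0, h′′(0) = -400, h′′′(0) = 0.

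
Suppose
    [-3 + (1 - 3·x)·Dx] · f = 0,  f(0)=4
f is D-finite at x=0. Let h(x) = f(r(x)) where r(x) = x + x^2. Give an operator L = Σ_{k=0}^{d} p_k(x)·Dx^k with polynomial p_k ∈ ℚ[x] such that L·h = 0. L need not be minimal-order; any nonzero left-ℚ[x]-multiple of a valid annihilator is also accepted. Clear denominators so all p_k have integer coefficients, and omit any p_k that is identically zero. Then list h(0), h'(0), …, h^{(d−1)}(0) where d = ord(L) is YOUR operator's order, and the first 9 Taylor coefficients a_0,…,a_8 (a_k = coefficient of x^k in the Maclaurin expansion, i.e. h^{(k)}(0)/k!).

f: a_k = 4, 12, 36, 108, 324, 972, 2916, 8748, 26244, …
f∘r: x↦r, Dx↦Dx/r' in L_f ⇒ L₀.
L = (3 + 6·x) + (-1 + 3·x + 3·x^2)·Dx  (order 1).
h: a_k = 4, 12, 48, 180, 684, 2592, 9828, 37260, 141264, …
ICs: h(0) = 4.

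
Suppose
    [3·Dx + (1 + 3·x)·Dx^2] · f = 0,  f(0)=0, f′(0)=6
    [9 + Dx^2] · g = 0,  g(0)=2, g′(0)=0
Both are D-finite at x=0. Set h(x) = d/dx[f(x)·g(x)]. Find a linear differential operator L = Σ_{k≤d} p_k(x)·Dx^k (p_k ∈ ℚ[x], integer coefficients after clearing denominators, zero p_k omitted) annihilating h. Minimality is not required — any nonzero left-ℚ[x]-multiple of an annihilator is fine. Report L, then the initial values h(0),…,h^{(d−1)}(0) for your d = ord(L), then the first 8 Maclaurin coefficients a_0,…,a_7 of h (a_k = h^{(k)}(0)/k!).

L = (-675 - 3564·x - 10206·x^2 + 8748·x^3 + 94041·x^4 + 157464·x^5 + 78732·x^6) + (-216 - 864·x + 1620·x^2 + 14580·x^3 + 29160·x^4 + 17496·x^5)·Dx + (-84 - 396·x - 378·x^2 + 5832·x^3 + 23814·x^4 + 34992·x^5 + 17496·x^6)·Dx^2 + (-24 - 96·x + 180·x^2 + 1620·x^3 + 3240·x^4 + 1944·x^5)·Dx^3 + (-1 + 84·x^2 + 540·x^3 + 1485·x^4 + 1944·x^5 + 972·x^6)·Dx^4  (order 4).
h: a_k = 12, -36, -54, 0, 729/2, -2187/2, 67797/20, -53946/5, …
ICs: h(0) = 12, h′(0) = -36, h′′(0) = -108, h′′′(0) = 0.

f: a_k = 0, 6, -9, 18, -81/2, 486/5, -243, 4374/7, …
g: a_k = 2, 0, -9, 0, 27/4, 0, -81/40, 0, …
Product ⇒ symmetric product L₀, ord ≤ 4.
h=h₀': d/dx-closure on L₀ ⇒ L.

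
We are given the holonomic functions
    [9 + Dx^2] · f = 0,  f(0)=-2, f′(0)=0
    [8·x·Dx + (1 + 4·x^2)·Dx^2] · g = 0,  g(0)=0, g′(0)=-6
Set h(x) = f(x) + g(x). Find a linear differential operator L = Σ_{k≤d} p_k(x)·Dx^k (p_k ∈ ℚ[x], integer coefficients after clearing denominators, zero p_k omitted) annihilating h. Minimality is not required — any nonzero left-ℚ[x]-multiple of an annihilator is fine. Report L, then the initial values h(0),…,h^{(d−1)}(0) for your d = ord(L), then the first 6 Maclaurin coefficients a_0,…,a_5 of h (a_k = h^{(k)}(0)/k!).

f: a_k = -2, 0, 9, 0, -27/4, 0, …
g: a_k = 0, -6, 0, 8, 0, -96/5, …
Sum ⇒ L₀ = lclm(L_f,L_g) in ℚ(x)⟨Dx⟩.
L = (-2808·x + 19008·x^3 + 10368·x^5)·Dx + (9 + 1548·x^2 + 7344·x^4 + 5184·x^6)·Dx^2 + (-312·x + 2112·x^3 + 1152·x^5)·Dx^3 + (1 + 172·x^2 + 816·x^4 + 576·x^6)·Dx^4  (order 4).
h: a_k = -2, -6, 9, 8, -27/4, -96/5, …
ICs: h(0) = -2, h′(0) = -6, h′′(0) = 18, h′′′(0) = 48.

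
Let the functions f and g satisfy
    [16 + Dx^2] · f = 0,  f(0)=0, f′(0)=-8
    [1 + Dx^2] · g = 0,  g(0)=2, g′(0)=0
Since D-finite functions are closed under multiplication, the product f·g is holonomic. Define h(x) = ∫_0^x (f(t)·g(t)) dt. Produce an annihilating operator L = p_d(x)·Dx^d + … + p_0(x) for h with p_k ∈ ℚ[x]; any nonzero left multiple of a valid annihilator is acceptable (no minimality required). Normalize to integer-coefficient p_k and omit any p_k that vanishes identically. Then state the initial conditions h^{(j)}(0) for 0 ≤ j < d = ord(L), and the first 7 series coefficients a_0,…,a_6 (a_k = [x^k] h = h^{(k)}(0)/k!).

L = 225·Dx + 34·Dx^3 + Dx^5  (order 5).
h: a_k = 0, 0, -8, 0, 38/3, 0, -421/45, …
ICs: h(0) = 0, h′(0) = 0, h′′(0) = -16, h′′′(0) = 0, h′′′′(0) = 304.

f: a_k = 0, -8, 0, 64/3, 0, -256/15, 0, …
g: a_k = 2, 0, -1, 0, 1/12, 0, -1/360, …
Product ⇒ symmetric product L₀, ord ≤ 4.
h=∫₀ˣh₀: take L = L₀·Dx.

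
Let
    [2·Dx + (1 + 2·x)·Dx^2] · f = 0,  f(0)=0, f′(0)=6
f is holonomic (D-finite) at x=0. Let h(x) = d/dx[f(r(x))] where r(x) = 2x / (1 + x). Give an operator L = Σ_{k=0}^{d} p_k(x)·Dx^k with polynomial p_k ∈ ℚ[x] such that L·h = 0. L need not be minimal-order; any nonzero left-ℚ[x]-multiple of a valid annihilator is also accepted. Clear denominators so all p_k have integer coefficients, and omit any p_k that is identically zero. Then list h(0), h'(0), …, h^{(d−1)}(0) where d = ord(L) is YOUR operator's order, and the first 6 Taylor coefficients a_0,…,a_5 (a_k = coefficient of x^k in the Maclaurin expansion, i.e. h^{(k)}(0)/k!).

f: a_k = 0, 6, -6, 8, -12, 96/5, …
h₀=f(r): pull back L_f along r ⇒ L₀.
h=h₀': d/dx-closure on L₀ ⇒ L.
L = (6 + 10·x) + (1 + 6·x + 5·x^2)·Dx  (order 1).
h: a_k = 12, -72, 372, -1872, 9372, -46872, …
ICs: h(0) = 12.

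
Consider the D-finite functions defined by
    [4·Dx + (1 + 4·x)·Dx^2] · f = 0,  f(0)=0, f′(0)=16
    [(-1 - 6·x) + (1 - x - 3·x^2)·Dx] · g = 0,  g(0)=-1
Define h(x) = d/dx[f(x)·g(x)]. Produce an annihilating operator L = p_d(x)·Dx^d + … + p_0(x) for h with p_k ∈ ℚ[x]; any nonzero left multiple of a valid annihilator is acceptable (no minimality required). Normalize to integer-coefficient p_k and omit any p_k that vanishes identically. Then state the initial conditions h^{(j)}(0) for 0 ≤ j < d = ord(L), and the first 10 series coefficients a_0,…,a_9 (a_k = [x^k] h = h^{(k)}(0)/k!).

f: a_k = 0, 16, -32, 256/3, -256, 4096/5, -8192/3, 65536/7, -32768, 1048576/9, …
g: a_k = -1, -1, -4, -7, -19, -40, -97, -217, -508, -1159, …
f·g: L₀ = L_f ⊗_s L_g, ord ≤ 2·1.
Derive L from L₀ (diff closure).
L = (218 + 1080·x + 2592·x^2) + (-1 + 142·x + 1224·x^2 + 2016·x^3)·Dx + (-5 - 39·x - 37·x^2 + 228·x^3 + 288·x^4)·Dx^2  (order 2).
h: a_k = -16, 32, -352, 2240/3, -14768/3, 69184/5, -1051024/15, 24928384/105, -36811232/35, 35243936/9, …
ICs: h(0) = -16, h′(0) = 32.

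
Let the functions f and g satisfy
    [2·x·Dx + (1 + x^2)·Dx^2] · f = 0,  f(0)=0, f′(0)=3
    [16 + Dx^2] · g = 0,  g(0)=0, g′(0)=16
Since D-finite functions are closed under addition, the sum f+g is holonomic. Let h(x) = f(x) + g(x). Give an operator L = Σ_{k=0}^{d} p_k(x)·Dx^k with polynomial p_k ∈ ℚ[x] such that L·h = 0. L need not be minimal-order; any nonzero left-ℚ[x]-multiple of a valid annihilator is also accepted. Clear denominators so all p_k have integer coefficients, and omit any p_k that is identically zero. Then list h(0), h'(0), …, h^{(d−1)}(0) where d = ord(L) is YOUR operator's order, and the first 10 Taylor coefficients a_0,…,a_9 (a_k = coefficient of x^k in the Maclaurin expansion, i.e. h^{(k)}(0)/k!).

L = (64·x + 704·x^3 + 256·x^5)·Dx + (112 + 416·x^2 + 432·x^4 + 128·x^6)·Dx^2 + (4·x + 44·x^3 + 16·x^5)·Dx^3 + (7 + 26·x^2 + 27·x^4 + 8·x^6)·Dx^4  (order 4).
h: a_k = 0, 19, 0, -131/3, 0, 521/15, 0, -4231/315, 0, 9137/2835, …
ICs: h(0) = 0, h′(0) = 19, h′′(0) = 0, h′′′(0) = -262.

f: a_k = 0, 3, 0, -1, 0, 3/5, 0, -3/7, 0, 1/3, …
g: a_k = 0, 16, 0, -128/3, 0, 512/15, 0, -4096/315, 0, 8192/2835, …
Weyl lclm of L_f,L_g ⇒ L₀ (ord ≤ 4).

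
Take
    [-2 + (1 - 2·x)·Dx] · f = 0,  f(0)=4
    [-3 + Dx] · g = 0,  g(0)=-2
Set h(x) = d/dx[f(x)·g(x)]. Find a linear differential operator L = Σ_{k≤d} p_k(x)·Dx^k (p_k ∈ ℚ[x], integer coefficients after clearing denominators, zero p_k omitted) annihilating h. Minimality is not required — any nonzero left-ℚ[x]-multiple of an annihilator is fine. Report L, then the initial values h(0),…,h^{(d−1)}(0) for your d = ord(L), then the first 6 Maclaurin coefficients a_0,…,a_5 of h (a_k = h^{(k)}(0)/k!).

f: a_k = 4, 8, 16, 32, 64, 128, …
g: a_k = -2, -6, -9, -9, -27/4, -81/20, …
Sym-product of L_f,L_g gives L₀ (≤ ord 1).
h=h₀': d/dx-closure on L₀ ⇒ L.
L = (29 - 60·x + 36·x^2) + (-5 + 16·x - 12·x^2)·Dx  (order 1).
h: a_k = -40, -232, -804, -2252, -5711, -13755, …
ICs: h(0) = -40.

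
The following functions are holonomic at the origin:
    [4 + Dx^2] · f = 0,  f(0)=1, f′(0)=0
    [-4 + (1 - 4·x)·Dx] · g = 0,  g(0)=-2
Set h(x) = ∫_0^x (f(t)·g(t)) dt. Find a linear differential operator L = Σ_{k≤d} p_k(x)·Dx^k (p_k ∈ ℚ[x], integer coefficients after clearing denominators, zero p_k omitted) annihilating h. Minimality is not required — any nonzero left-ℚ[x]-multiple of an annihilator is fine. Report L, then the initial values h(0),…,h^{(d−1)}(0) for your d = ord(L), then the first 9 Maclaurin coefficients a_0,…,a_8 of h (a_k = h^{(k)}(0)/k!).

L = (-4 + 16·x)·Dx + 8·Dx^2 + (-1 + 4·x)·Dx^3  (order 3).
h: a_k = 0, -2, -4, -28/3, -28, -1348/15, -2696/9, -46216/45, -161756/45, …
ICs: h(0) = 0, h′(0) = -2, h′′(0) = -8.

f: a_k = 1, 0, -2, 0, 2/3, 0, -4/45, 0, 2/315, …
g: a_k = -2, -8, -32, -128, -512, -2048, -8192, -32768, -131072, …
L₀ := L_f ⊗_s L_g (sym. prod.), ord ≤ 2.
∫: right-multiply L₀ by Dx.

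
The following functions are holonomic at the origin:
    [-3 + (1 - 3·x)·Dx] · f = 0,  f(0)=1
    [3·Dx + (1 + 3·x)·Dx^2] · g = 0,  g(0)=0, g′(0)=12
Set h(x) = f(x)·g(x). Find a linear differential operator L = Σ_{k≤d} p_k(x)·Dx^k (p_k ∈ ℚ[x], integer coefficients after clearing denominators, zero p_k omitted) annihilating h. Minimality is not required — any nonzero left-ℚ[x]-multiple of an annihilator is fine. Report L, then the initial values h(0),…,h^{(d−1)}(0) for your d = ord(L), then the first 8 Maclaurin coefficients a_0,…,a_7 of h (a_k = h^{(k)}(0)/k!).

f: a_k = 1, 3, 9, 27, 81, 243, 729, 2187, …
g: a_k = 0, 12, -18, 36, -81, 972/5, -486, 8748/7, …
Product ⇒ symmetric product L₀, ord ≤ 2.
L = 9 + (3 + 27·x)·Dx + (-1 + 9·x^2)·Dx^2  (order 2).
h: a_k = 0, 12, 18, 90, 189, 3807/5, 8991/5, 232551/35, …
ICs: h(0) = 0, h′(0) = 12.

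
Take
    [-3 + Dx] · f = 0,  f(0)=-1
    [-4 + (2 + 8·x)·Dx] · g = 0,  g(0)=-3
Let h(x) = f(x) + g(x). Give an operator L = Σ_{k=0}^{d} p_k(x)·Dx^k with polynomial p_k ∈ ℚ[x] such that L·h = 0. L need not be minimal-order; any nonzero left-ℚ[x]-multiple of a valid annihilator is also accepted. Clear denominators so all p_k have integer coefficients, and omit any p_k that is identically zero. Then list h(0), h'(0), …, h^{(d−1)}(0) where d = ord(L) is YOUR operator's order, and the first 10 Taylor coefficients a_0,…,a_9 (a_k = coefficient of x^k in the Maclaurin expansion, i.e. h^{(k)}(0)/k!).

L = (30 + 72·x) + (-13 - 72·x - 144·x^2)·Dx + (1 + 16·x + 48·x^2)·Dx^2  (order 2).
h: a_k = -4, -9, 3/2, -33/2, 213/8, -3441/40, 20079/80, -443763/560, 11530791/4480, -38438643/4480, …
ICs: h(0) = -4, h′(0) = -9.

f: a_k = -1, -3, -9/2, -9/2, -27/8, -81/40, -81/80, -243/560, -729/4480, -243/4480, …
g: a_k = -3, -6, 6, -12, 30, -84, 252, -792, 2574, -8580, …
L₀ := lclm(L_f,L_g); ord L₀ ≤ 1+1.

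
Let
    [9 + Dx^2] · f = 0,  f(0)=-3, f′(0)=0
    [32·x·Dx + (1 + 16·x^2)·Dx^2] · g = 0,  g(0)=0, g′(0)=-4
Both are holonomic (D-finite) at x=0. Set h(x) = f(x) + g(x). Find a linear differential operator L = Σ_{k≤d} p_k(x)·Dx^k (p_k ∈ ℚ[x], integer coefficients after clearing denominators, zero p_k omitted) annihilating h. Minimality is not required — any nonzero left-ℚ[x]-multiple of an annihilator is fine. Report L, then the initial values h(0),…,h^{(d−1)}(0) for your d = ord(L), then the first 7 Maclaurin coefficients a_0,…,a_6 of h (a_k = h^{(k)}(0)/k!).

f: a_k = -3, 0, 27/2, 0, -81/8, 0, 243/80, …
g: a_k = 0, -4, 0, 64/3, 0, -1024/5, 0, …
h₀=f+g: left-lcm gives L₀, ord ≤ 4.
L = (-52704·x + 967680·x^3 + 663552·x^5)·Dx + (-207 + 13104·x^2 + 283392·x^4 + 331776·x^6)·Dx^2 + (-5856·x + 107520·x^3 + 73728·x^5)·Dx^3 + (-23 + 1456·x^2 + 31488·x^4 + 36864·x^6)·Dx^4  (order 4).
h: a_k = -3, -4, 27/2, 64/3, -81/8, -1024/5, 243/80, …
ICs: h(0) = -3, h′(0) = -4, h′′(0) = 27, h′′′(0) = 128.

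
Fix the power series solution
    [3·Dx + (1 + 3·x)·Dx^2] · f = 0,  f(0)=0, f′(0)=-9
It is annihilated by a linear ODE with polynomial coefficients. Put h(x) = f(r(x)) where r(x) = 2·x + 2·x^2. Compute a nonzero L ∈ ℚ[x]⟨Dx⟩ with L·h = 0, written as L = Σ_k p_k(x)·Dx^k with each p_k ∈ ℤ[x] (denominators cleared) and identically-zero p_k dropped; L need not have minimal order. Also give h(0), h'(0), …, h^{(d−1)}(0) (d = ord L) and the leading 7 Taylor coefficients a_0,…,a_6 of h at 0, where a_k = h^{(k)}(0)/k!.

f: a_k = 0, -9, 27/2, -27, 243/4, -729/5, 729/2, …
f∘r: x↦r, Dx↦Dx/r' in L_f ⇒ L₀.
L = (4 + 12·x + 12·x^2)·Dx + (1 + 8·x + 18·x^2 + 12·x^3)·Dx^2  (order 2).
h: a_k = 0, -18, 36, -108, 378, -7128/5, 5616, …
ICs: h(0) = 0, h′(0) = -18.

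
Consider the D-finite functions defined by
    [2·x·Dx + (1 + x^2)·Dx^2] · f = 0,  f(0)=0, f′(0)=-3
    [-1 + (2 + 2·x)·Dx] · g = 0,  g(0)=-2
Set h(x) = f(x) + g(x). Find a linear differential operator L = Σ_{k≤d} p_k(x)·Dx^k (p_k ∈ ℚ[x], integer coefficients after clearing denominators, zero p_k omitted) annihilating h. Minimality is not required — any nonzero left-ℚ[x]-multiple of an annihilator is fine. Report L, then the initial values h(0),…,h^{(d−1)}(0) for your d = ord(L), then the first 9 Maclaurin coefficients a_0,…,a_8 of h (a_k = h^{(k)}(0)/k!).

L = (-4 - 10·x + 12·x^2 + 6·x^3)·Dx + (-11 - 16·x + 10·x^2 + 48·x^3 + 21·x^4)·Dx^2 + (-2 + 6·x + 12·x^2 + 12·x^3 + 14·x^4 + 6·x^5)·Dx^3  (order 3).
h: a_k = -2, -4, 1/4, 7/8, 5/64, -419/640, 21/512, 2841/7168, 429/16384, …
ICs: h(0) = -2, h′(0) = -4, h′′(0) = 1/2.

f: a_k = 0, -3, 0, 1, 0, -3/5, 0, 3/7, 0, …
g: a_k = -2, -1, 1/4, -1/8, 5/64, -7/128, 21/512, -33/1024, 429/16384, …
Sum ⇒ L₀ = lclm(L_f,L_g) in ℚ(x)⟨Dx⟩.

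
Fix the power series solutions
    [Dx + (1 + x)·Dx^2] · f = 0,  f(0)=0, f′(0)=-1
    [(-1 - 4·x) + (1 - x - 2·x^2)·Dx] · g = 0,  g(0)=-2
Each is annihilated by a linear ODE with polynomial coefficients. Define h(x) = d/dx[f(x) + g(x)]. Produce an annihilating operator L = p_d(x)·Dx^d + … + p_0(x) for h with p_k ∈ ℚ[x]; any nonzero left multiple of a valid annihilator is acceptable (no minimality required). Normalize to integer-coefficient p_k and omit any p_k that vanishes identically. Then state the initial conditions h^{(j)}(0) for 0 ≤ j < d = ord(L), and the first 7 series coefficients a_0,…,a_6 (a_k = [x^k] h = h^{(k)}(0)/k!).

f: a_k = 0, -1, 1/2, -1/3, 1/4, -1/5, 1/6, …
g: a_k = -2, -2, -6, -10, -22, -42, -86, …
h₀=f+g: left-lcm gives L₀, ord ≤ 3.
Derive L from L₀ (diff closure).
L = (-42 - 144·x - 144·x^2 - 96·x^3) + (-28 - 172·x - 312·x^2 - 328·x^3 - 160·x^4)·Dx + (7 + 14·x - 5·x^2 - 56·x^3 - 76·x^4 - 32·x^5)·Dx^2  (order 2).
h: a_k = -3, -11, -31, -87, -211, -515, -1191, …
ICs: h(0) = -3, h′(0) = -11.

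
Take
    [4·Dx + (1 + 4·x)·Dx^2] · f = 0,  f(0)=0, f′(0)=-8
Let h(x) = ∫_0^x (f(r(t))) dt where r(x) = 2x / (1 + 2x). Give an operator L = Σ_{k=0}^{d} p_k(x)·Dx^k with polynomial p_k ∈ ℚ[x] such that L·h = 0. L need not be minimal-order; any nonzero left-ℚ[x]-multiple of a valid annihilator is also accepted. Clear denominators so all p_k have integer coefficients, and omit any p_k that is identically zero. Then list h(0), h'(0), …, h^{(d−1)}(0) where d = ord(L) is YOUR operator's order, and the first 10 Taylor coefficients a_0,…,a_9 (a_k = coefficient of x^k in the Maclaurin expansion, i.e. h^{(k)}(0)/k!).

L = (12 + 40·x)·Dx^2 + (1 + 12·x + 20·x^2)·Dx^3  (order 3).
h: a_k = 0, 0, -8, 32, -496/3, 4992/5, -99968/15, 47616, -2499968/7, 8333312/3, …
ICs: h(0) = 0, h′(0) = 0, h′′(0) = -16.

f: a_k = 0, -8, 16, -128/3, 128, -2048/5, 4096/3, -32768/7, 16384, -524288/9, …
Substitute x→r, Dx→(1/r')Dx; clear ⇒ L₀.
Integrate: L := L₀·Dx.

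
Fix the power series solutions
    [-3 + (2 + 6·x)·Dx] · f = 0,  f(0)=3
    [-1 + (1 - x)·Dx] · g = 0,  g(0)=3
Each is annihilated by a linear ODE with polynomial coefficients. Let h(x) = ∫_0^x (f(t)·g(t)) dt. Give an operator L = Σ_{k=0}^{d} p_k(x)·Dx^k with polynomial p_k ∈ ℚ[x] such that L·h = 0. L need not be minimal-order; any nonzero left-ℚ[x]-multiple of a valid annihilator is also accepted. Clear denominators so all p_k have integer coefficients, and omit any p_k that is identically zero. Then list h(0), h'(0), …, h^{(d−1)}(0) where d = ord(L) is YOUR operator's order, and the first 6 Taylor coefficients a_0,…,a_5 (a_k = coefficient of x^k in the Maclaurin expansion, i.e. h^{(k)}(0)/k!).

L = (5 + 3·x)·Dx + (-2 - 4·x + 6·x^2)·Dx^2  (order 2).
h: a_k = 0, 9, 45/4, 33/8, 441/64, -117/640, …
ICs: h(0) = 0, h′(0) = 9.

f: a_k = 3, 9/2, -27/8, 81/16, -1215/128, 5103/256, …
g: a_k = 3, 3, 3, 3, 3, 3, …
Product ⇒ symmetric product L₀, ord ≤ 1.
Integrate: L := L₀·Dx.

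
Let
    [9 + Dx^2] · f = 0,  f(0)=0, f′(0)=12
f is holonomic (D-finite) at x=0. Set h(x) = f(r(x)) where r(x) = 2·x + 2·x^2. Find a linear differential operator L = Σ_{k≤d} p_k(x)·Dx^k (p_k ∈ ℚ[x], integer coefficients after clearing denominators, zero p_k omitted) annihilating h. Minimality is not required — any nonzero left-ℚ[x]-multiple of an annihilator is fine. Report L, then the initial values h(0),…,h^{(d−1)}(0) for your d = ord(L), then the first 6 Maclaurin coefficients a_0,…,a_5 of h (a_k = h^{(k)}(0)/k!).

L = (36 + 216·x + 432·x^2 + 288·x^3) - 2·Dx + (1 + 2·x)·Dx^2  (order 2).
h: a_k = 0, 24, 24, -144, -432, -864/5, …
ICs: h(0) = 0, h′(0) = 24.

f: a_k = 0, 12, 0, -18, 0, 81/10, …
L₀ from L_f via x↦r, Dx↦r'^{-1}Dx.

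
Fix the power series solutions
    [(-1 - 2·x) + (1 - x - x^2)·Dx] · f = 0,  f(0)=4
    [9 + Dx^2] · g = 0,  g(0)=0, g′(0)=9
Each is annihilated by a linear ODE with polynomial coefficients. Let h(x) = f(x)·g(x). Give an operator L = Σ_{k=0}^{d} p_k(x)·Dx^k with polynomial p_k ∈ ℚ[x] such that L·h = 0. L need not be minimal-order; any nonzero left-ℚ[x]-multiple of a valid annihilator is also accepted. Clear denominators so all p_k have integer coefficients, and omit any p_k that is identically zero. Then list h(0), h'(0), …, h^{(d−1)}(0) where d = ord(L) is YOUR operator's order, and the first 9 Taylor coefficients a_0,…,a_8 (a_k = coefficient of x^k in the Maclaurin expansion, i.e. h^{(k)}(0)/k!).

f: a_k = 4, 4, 8, 12, 20, 32, 52, 84, 136, …
g: a_k = 0, 9, 0, -27/2, 0, 243/40, 0, -729/560, 0, …
L₀ := L_f ⊗_s L_g (sym. prod.), ord ≤ 2.
L = (-7 + 9·x + 9·x^2) + (2 + 4·x)·Dx + (-1 + x + x^2)·Dx^2  (order 2).
h: a_k = 0, 36, 36, 18, 54, 963/10, 1503/10, 6759/28, 54837/140, …
ICs: h(0) = 0, h′(0) = 36.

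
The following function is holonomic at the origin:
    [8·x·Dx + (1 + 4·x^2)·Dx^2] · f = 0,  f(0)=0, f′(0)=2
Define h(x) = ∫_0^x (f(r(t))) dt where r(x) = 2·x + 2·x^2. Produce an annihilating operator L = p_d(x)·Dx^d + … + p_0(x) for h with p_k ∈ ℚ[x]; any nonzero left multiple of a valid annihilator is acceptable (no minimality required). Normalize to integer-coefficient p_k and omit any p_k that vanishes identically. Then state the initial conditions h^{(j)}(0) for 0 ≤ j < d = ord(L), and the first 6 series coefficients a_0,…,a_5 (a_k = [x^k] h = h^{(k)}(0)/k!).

f: a_k = 0, 2, 0, -8/3, 0, 32/5, …
f∘r: x↦r, Dx↦Dx/r' in L_f ⇒ L₀.
h=∫h₀ ⇒ L = L₀·Dx.
L = (-2 + 32·x + 128·x^2 + 192·x^3 + 96·x^4)·Dx^2 + (1 + 2·x + 16·x^2 + 64·x^3 + 80·x^4 + 32·x^5)·Dx^3  (order 3).
h: a_k = 0, 0, 2, 4/3, -16/3, -64/5, …
ICs: h(0) = 0, h′(0) = 0, h′′(0) = 4.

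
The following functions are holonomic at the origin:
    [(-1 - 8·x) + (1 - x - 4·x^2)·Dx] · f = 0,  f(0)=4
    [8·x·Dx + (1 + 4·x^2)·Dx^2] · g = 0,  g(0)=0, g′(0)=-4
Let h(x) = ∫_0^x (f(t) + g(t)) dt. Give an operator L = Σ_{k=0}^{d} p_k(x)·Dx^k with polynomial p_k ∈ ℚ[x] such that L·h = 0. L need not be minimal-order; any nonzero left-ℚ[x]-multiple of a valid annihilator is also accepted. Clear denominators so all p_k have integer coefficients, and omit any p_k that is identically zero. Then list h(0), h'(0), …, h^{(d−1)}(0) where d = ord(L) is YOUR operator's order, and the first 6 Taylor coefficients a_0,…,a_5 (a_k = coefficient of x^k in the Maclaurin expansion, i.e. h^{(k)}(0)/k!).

L = (-40 + 160·x + 2272·x^2 + 4608·x^3 + 16896·x^4 + 6144·x^6)·Dx^2 + (31 + 264·x + 364·x^2 + 2208·x^3 + 4160·x^4 + 12800·x^5 + 768·x^6 + 6144·x^7)·Dx^3 + (-5 - 11·x - 80·x^2 + 116·x^3 + 80·x^4 + 704·x^5 + 1536·x^6 + 256·x^7 + 1024·x^8)·Dx^4  (order 4).
h: a_k = 0, 4, 0, 20/3, 31/3, 116/5, …
ICs: h(0) = 0, h′(0) = 4, h′′(0) = 0, h′′′(0) = 40.

f: a_k = 4, 4, 20, 36, 116, 260, …
g: a_k = 0, -4, 0, 16/3, 0, -64/5, …
h₀=f+g: left-lcm gives L₀, ord ≤ 3.
∫: right-multiply L₀ by Dx.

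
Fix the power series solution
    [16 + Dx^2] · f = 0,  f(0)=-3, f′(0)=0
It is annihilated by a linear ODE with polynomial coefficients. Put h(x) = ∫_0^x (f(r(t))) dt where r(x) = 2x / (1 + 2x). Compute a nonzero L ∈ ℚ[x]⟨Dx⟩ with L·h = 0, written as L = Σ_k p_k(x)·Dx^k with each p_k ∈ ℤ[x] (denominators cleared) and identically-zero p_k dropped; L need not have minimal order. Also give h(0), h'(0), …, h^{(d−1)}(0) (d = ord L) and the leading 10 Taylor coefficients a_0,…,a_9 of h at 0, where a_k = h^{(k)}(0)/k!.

L = 64·Dx + (4 + 24·x + 48·x^2 + 32·x^3)·Dx^2 + (1 + 8·x + 24·x^2 + 32·x^3 + 16·x^4)·Dx^3  (order 3).
h: a_k = 0, -3, 0, 32, -96, 128, 512/3, -25088/15, 31488/5, -3217408/189, …
ICs: h(0) = 0, h′(0) = -3, h′′(0) = 0.

f: a_k = -3, 0, 24, 0, -32, 0, 256/15, 0, -512/105, 0, …
f∘r: x↦r, Dx↦Dx/r' in L_f ⇒ L₀.
h=∫h₀ ⇒ L = L₀·Dx.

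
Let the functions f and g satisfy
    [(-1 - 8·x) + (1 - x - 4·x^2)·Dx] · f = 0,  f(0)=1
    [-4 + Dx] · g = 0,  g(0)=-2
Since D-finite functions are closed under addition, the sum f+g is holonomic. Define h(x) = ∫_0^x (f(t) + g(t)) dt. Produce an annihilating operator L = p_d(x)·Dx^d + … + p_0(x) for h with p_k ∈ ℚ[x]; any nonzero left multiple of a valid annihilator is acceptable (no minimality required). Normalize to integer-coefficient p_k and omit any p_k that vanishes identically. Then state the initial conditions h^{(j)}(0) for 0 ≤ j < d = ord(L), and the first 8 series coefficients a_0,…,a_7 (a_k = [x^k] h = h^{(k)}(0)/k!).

L = (-24 + 16·x - 576·x^2 - 512·x^3)·Dx + (-6 + 56·x + 208·x^2 - 128·x^3 - 256·x^4)·Dx^2 + (3 - 15·x - 16·x^2 + 64·x^3 + 64·x^4)·Dx^3  (order 3).
h: a_k = 0, -1, -7/2, -11/3, -37/12, 23/15, 719/90, 7633/315, …
ICs: h(0) = 0, h′(0) = -1, h′′(0) = -7.

f: a_k = 1, 1, 5, 9, 29, 65, 181, 441, …
g: a_k = -2, -8, -16, -64/3, -64/3, -256/15, -512/45, -2048/315, …
Sum ⇒ L₀ = lclm(L_f,L_g) in ℚ(x)⟨Dx⟩.
h=∫₀ˣh₀: take L = L₀·Dx.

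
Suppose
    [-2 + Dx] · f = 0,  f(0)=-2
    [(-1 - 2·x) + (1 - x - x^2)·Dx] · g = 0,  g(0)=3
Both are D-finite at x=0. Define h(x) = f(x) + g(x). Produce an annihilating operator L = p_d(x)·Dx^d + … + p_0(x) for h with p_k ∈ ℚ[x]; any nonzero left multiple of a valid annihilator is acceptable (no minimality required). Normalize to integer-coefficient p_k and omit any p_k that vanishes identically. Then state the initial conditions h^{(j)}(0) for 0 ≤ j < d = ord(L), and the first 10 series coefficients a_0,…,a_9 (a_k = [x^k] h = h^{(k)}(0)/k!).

f: a_k = -2, -4, -4, -8/3, -4/3, -8/15, -8/45, -16/315, -4/315, -8/2835, …
g: a_k = 3, 3, 6, 9, 15, 24, 39, 63, 102, 165, …
Sum ⇒ L₀ = lclm(L_f,L_g) in ℚ(x)⟨Dx⟩.
L = (4 + 8·x + 24·x^2 + 8·x^3) + (-14·x - 10·x^2 + 8·x^3 + 4·x^4)·Dx + (-1 + 5·x - x^2 - 6·x^3 - 2·x^4)·Dx^2  (order 2).
h: a_k = 1, -1, 2, 19/3, 41/3, 352/15, 1747/45, 19829/315, 32126/315, 467767/2835, …
ICs: h(0) = 1, h′(0) = -1.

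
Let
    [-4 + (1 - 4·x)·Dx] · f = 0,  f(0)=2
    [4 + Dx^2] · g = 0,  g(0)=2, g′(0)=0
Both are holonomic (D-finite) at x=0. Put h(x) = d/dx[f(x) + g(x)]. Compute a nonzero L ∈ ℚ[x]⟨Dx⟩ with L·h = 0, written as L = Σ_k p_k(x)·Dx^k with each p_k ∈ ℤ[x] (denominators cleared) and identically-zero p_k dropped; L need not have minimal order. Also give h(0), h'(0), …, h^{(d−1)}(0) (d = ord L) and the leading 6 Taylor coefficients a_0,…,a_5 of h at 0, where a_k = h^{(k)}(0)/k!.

L = (1568 - 256·x + 512·x^2) + (-100 + 432·x - 192·x^2 + 256·x^3)·Dx + (392 - 64·x + 128·x^2)·Dx^2 + (-25 + 108·x - 48·x^2 + 64·x^3)·Dx^3  (order 3).
h: a_k = 8, 56, 384, 6160/3, 10240, 737264/15, …
ICs: h(0) = 8, h′(0) = 56, h′′(0) = 768.

f: a_k = 2, 8, 32, 128, 512, 2048, …
g: a_k = 2, 0, -4, 0, 4/3, 0, …
f+g: L₀ = lclm(L_f,L_g), ord ≤ 1+2.
h=h₀': d/dx-closure on L₀ ⇒ L.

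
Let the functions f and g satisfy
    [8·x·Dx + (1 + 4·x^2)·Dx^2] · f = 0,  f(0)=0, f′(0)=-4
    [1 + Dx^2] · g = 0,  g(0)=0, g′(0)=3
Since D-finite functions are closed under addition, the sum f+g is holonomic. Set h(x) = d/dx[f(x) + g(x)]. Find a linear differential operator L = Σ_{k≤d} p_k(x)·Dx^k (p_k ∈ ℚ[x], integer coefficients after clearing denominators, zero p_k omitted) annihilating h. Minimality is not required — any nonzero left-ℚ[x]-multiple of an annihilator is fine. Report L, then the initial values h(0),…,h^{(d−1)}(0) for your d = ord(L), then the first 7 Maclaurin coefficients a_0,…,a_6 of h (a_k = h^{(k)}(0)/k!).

L = (-376·x + 1600·x^3 + 128·x^5) + (-7 + 76·x^2 + 432·x^4 + 64·x^6)·Dx + (-376·x + 1600·x^3 + 128·x^5)·Dx^2 + (-7 + 76·x^2 + 432·x^4 + 64·x^6)·Dx^3  (order 3).
h: a_k = -1, 0, 29/2, 0, -511/8, 0, 61439/240, …
ICs: h(0) = -1, h′(0) = 0, h′′(0) = 29.

f: a_k = 0, -4, 0, 16/3, 0, -64/5, 0, …
g: a_k = 0, 3, 0, -1/2, 0, 1/40, 0, …
L₀ := lclm(L_f,L_g); ord L₀ ≤ 2+2.
h₀' ⇒ L via d/dx closure of L₀.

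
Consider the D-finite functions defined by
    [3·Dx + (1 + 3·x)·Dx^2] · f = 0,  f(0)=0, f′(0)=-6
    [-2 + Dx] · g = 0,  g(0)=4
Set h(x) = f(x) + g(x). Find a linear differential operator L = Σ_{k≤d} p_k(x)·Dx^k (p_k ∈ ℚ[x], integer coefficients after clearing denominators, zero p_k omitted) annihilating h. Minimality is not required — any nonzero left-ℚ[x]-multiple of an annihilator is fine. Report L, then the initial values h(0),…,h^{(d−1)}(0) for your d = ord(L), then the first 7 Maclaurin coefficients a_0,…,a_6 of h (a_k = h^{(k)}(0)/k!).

L = (-48 - 36·x)·Dx + (14 - 24·x - 36·x^2)·Dx^2 + (5 + 21·x + 18·x^2)·Dx^3  (order 3).
h: a_k = 4, 2, 17, -38/3, 259/6, -1442/15, 10951/45, …
ICs: h(0) = 4, h′(0) = 2, h′′(0) = 34.

f: a_k = 0, -6, 9, -18, 81/2, -486/5, 243, …
g: a_k = 4, 8, 8, 16/3, 8/3, 16/15, 16/45, …
f+g: L₀ = lclm(L_f,L_g), ord ≤ 2+1.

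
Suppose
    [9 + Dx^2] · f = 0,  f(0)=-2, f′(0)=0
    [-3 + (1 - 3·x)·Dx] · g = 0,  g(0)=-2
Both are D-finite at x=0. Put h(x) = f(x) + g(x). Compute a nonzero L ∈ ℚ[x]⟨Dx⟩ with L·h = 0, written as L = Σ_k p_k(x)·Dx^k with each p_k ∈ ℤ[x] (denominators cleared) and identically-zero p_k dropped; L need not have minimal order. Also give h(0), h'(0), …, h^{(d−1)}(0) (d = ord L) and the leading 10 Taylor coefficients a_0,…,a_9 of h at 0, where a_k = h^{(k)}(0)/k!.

L = (-63 + 54·x - 81·x^2) + (9 - 45·x + 81·x^2 - 81·x^3)·Dx + (-7 + 6·x - 9·x^2)·Dx^2 + (1 - 5·x + 9·x^2 - 9·x^3)·Dx^3  (order 3).
h: a_k = -4, -6, -9, -54, -675/4, -486, -58239/40, -4374, -29394009/2240, -39366, …
ICs: h(0) = -4, h′(0) = -6, h′′(0) = -18.

f: a_k = -2, 0, 9, 0, -27/4, 0, 81/40, 0, -729/2240, 0, …
g: a_k = -2, -6, -18, -54, -162, -486, -1458, -4374, -13122, -39366, …
Weyl lclm of L_f,L_g ⇒ L₀ (ord ≤ 3).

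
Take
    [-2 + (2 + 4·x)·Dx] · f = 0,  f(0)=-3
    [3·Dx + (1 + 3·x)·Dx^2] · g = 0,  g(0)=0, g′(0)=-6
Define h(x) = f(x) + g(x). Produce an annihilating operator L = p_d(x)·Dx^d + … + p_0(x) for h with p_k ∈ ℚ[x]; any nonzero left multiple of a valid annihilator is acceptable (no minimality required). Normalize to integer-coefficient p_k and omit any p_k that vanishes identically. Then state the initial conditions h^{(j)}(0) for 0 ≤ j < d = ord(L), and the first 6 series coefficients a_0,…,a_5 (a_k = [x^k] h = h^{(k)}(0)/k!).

L = (9 + 9·x)·Dx + (15 + 54·x + 45·x^2)·Dx^2 + (2 + 13·x + 27·x^2 + 18·x^3)·Dx^3  (order 3).
h: a_k = -3, -9, 21/2, -39/2, 339/8, -3993/40, …
ICs: h(0) = -3, h′(0) = -9, h′′(0) = 21.

f: a_k = -3, -3, 3/2, -3/2, 15/8, -21/8, …
g: a_k = 0, -6, 9, -18, 81/2, -486/5, …
Weyl lclm of L_f,L_g ⇒ L₀ (ord ≤ 3).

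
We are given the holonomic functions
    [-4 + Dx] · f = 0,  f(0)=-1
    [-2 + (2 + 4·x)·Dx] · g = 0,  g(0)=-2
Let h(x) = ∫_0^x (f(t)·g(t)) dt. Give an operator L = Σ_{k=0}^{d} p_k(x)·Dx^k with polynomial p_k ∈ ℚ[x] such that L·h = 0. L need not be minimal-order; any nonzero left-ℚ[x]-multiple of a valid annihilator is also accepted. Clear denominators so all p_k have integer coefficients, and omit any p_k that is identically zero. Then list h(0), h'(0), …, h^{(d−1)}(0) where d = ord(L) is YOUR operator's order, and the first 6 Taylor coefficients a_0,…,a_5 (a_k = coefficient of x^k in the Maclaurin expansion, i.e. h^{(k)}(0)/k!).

L = (-5 - 8·x)·Dx + (1 + 2·x)·Dx^2  (order 2).
h: a_k = 0, 2, 5, 23/3, 103/12, 449/60, …
ICs: h(0) = 0, h′(0) = 2.

f: a_k = -1, -4, -8, -32/3, -32/3, -128/15, …
g: a_k = -2, -2, 1, -1, 5/4, -7/4, …
h₀=f·g: eliminate ⇒ L₀, order ≤ 1·1.
h=∫₀ˣh₀: take L = L₀·Dx.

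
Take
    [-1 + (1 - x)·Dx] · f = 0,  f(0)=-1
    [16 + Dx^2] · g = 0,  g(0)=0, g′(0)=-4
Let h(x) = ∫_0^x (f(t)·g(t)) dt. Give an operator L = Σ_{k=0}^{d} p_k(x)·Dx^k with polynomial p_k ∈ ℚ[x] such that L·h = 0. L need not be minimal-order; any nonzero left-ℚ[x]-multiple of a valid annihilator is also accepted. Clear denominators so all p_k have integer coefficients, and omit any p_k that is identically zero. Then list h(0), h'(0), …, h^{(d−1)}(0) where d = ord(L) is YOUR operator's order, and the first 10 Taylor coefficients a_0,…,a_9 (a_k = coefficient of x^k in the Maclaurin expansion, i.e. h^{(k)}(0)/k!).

L = (-16 + 16·x)·Dx + 2·Dx^2 + (-1 + x)·Dx^3  (order 3).
h: a_k = 0, 0, 2, 4/3, -5/3, -4/3, 14/45, 4/15, -109/630, -436/2835, …
ICs: h(0) = 0, h′(0) = 0, h′′(0) = 4.

f: a_k = -1, -1, -1, -1, -1, -1, -1, -1, -1, -1, …
g: a_k = 0, -4, 0, 32/3, 0, -128/15, 0, 1024/315, 0, -2048/2835, …
L₀ := L_f ⊗_s L_g (sym. prod.), ord ≤ 2.
Integrate: L := L₀·Dx.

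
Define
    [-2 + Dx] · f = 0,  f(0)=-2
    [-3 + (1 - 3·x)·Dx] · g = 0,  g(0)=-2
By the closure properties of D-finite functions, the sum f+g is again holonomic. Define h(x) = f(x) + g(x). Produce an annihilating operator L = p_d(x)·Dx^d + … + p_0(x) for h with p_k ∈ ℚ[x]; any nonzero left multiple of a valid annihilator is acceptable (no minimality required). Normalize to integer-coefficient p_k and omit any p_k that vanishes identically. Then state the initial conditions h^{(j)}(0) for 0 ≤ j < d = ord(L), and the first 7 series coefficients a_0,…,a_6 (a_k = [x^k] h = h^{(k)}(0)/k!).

L = (24 + 36·x) + (-14 - 24·x + 36·x^2)·Dx + (1 + 3·x - 18·x^2)·Dx^2  (order 2).
h: a_k = -4, -10, -22, -170/3, -490/3, -7298/15, -65618/45, …
ICs: h(0) = -4, h′(0) = -10.

f: a_k = -2, -4, -4, -8/3, -4/3, -8/15, -8/45, …
g: a_k = -2, -6, -18, -54, -162, -486, -1458, …
h₀=f+g: left-lcm gives L₀, ord ≤ 2.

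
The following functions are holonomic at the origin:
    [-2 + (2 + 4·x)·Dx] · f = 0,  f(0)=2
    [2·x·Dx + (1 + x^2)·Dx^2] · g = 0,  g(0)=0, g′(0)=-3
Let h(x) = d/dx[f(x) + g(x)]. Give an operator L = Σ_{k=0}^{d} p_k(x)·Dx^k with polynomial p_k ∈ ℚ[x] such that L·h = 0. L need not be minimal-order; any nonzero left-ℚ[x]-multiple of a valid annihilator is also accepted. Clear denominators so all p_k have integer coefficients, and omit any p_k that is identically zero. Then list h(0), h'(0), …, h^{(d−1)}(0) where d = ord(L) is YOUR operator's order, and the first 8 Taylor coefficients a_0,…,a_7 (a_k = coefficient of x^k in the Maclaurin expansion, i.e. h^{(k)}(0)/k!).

L = (-2 - 10·x + 6·x^2 + 6·x^3) + (-5 - 8·x - 8·x^2 + 24·x^3 + 21·x^4)·Dx + (-1 + 6·x^2 + 6·x^3 + 7·x^4 + 6·x^5)·Dx^2  (order 2).
h: a_k = -1, -2, 6, -5, 23/4, -63/4, 255/8, -429/8, …
ICs: h(0) = -1, h′(0) = -2.

f: a_k = 2, 2, -1, 1, -5/4, 7/4, -21/8, 33/8, …
g: a_k = 0, -3, 0, 1, 0, -3/5, 0, 3/7, …
Sum ⇒ L₀ = lclm(L_f,L_g) in ℚ(x)⟨Dx⟩.
h=h₀': d/dx-closure on L₀ ⇒ L.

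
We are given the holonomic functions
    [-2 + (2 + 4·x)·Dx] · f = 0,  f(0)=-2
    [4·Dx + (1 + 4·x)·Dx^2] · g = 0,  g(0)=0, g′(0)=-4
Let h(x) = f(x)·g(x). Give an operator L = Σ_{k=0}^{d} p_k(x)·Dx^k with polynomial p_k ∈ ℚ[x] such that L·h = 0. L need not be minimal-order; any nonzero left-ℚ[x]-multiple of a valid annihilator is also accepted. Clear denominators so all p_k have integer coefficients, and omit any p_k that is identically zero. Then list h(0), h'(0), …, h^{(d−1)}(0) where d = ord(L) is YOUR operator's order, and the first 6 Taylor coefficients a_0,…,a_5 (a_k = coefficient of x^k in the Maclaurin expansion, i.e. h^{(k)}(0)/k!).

f: a_k = -2, -2, 1, -1, 5/4, -7/4, …
g: a_k = 0, -4, 8, -64/3, 64, -1024/5, …
L₀ := L_f ⊗_s L_g (sym. prod.), ord ≤ 2.
L = (-1 + 4·x) + (2 + 4·x)·Dx + (1 + 8·x + 20·x^2 + 16·x^3)·Dx^2  (order 2).
h: a_k = 0, 8, -8, 68/3, -220/3, 3709/15, …
ICs: h(0) = 0, h′(0) = 8.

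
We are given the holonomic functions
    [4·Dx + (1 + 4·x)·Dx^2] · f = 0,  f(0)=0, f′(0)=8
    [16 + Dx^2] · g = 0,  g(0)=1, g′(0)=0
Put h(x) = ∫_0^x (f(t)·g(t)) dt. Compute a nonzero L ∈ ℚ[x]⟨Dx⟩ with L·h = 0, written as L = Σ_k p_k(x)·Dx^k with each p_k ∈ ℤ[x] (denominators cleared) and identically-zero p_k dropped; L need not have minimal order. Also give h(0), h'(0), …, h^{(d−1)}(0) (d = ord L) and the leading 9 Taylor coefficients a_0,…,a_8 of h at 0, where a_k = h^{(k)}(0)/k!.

f: a_k = 0, 8, -16, 128/3, -128, 2048/5, -4096/3, 32768/7, -16384, …
g: a_k = 1, 0, -8, 0, 32/3, 0, -256/45, 0, 512/315, …
Sym-product of L_f,L_g gives L₀ (≤ ord 4).
∫: right-multiply L₀ by Dx.
L = (-768 + 6144·x + 77824·x^2 + 262144·x^3 + 262144·x^4)·Dx + (256 + 5120·x + 24576·x^2 + 32768·x^3)·Dx^2 + (1280·x + 10752·x^2 + 32768·x^3 + 32768·x^4)·Dx^3 + (16 + 320·x + 1536·x^2 + 2048·x^3)·Dx^4 + (3 + 56·x + 368·x^2 + 1024·x^3 + 1024·x^4)·Dx^5  (order 5).
h: a_k = 0, 0, 4, -16/3, -16/3, 0, 128/5, -512/7, 7936/35, …
ICs: h(0) = 0, h′(0) = 0, h′′(0) = 8, h′′′(0) = -32, h′′′′(0) = -128.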